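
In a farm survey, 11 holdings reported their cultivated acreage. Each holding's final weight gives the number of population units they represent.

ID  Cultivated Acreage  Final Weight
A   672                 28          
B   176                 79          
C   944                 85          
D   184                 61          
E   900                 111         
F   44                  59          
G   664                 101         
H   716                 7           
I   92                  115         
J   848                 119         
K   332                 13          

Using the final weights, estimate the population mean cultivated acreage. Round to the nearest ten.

530

Weighted sum = 672×28 + 176×79 + 944×85 + 184×61 + 900×111 + 44×59 + 664×101 + 716×7 + 92×115 + 848×119 + 332×13
  = 18816 + 13904 + 80240 + 11224 + 99900 + 2596 + 67064 + 5012 + 10580 + 100912 + 4316 = 414564
Sum of weights = 778
Weighted mean = 414564 / 778 = 532.85861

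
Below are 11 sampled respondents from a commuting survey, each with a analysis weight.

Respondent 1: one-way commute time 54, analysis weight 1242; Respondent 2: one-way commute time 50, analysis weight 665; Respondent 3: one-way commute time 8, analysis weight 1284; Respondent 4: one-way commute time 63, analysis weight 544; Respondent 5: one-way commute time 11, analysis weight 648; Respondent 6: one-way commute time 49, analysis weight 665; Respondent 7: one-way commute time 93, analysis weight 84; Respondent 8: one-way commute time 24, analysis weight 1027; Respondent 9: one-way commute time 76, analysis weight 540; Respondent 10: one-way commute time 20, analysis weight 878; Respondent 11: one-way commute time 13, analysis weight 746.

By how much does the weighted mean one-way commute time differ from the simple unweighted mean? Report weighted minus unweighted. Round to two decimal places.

Unweighted sum = 54 + 50 + 8 + 63 + 11 + 49 + 93 + 24 + 76 + 20 + 13 = 461
Unweighted mean = 461 / 11 = 41.909091
Weighted sum = 54×1242 + 50×665 + 8×1284 + 63×544 + 11×648 + 49×665 + 93×84 + 24×1027 + 76×540 + 20×878 + 13×746
  = 67068 + 33250 + 10272 + 34272 + 7128 + 32585 + 7812 + 24648 + 41040 + 17560 + 9698 = 285333
Sum of weights = 1242 + 665 + 1284 + 544 + 648 + 665 + 84 + 1027 + 540 + 878 + 746 = 8323
Weighted mean = 285333 / 8323 = 34.28247
Difference (weighted minus unweighted) = -7.6266206

-7.63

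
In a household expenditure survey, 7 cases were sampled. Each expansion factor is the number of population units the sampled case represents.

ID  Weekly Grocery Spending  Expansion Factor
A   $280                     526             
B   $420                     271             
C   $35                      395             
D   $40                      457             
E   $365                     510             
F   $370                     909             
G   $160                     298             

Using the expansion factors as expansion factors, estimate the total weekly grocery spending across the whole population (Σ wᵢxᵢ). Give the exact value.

Weighted total = 280×526 + 420×271 + 35×395 + 40×457 + 365×510 + 370×909 + 160×298
  = 147280 + 113820 + 13825 + 18280 + 186150 + 336330 + 47680 = 863365

863365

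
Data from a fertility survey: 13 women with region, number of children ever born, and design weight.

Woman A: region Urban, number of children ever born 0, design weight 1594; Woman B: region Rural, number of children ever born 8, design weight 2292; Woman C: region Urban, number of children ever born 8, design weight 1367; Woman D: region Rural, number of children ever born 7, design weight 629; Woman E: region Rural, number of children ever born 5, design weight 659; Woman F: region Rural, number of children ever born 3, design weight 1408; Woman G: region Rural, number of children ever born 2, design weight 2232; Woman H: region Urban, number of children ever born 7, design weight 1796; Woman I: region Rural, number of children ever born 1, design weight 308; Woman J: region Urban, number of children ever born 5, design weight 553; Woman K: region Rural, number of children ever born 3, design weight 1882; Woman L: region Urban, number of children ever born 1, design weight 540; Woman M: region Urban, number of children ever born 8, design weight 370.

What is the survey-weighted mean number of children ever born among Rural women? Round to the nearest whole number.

Rural rows: B, D, E, F, G, I, K
Weighted sum = 8×2292 + 7×629 + 5×659 + 3×1408 + 2×2232 + 1×308 + 3×1882
  = 18336 + 4403 + 3295 + 4224 + 4464 + 308 + 5646 = 40676
Sum of weights = 2292 + 629 + 659 + 1408 + 2232 + 308 + 1882 = 9410
Weighted mean = 40676 / 9410 = 4.3226355

4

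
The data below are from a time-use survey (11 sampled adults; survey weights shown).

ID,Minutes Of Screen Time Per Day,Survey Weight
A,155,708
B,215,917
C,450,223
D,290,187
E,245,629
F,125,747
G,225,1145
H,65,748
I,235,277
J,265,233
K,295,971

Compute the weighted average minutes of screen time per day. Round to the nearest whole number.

211

Weighted sum = 155×708 + 215×917 + 450×223 + 290×187 + 245×629 + 125×747 + 225×1145 + 65×748 + 235×277 + 265×233 + 295×971
  = 109740 + 197155 + 100350 + 54230 + 154105 + 93375 + 257625 + 48620 + 65095 + 61745 + 286445 = 1428485
Sum of weights = 708 + 917 + 223 + 187 + 629 + 747 + 1145 + 748 + 277 + 233 + 971 = 6785
Weighted mean = 1428485 / 6785 = 210.53574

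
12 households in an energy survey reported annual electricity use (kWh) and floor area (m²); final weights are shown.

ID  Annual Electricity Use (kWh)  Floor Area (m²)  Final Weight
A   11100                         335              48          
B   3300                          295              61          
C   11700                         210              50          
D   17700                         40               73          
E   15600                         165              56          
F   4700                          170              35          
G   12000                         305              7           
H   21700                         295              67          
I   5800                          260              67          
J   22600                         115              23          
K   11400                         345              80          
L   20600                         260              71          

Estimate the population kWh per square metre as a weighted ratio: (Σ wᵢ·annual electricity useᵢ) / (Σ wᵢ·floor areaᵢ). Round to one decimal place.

56.2

Σ wᵢ·y = 11100×48 + 3300×61 + 11700×50 + 17700×73 + 15600×56 + 4700×35 + 12000×7 + 21700×67 + 5800×67 + 22600×23 + 11400×80 + 20600×71
  = 532800 + 201300 + 585000 + 1292100 + 873600 + 164500 + 84000 + 1453900 + 388600 + 519800 + 912000 + 1462600 = 8470200
Σ wᵢ·x = 335×48 + 295×61 + 210×50 + 40×73 + 165×56 + 170×35 + 305×7 + 295×67 + 260×67 + 115×23 + 345×80 + 260×71
  = 16080 + 17995 + 10500 + 2920 + 9240 + 5950 + 2135 + 19765 + 17420 + 2645 + 27600 + 18460 = 150710
Ratio = 8470200 / 150710 = 56.201977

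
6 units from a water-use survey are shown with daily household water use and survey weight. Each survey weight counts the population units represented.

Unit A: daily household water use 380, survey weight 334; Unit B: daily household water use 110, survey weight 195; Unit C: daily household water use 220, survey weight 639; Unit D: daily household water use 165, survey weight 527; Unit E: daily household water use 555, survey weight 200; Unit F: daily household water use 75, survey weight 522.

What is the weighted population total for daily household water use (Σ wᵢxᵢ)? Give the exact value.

526055

Weighted total = 526055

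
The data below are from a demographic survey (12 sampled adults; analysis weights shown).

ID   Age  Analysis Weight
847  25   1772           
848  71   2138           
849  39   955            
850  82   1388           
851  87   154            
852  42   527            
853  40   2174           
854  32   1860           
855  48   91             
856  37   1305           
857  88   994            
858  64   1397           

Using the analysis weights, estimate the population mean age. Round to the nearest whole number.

51

Weighted sum = 25×1772 + 71×2138 + 39×955 + 82×1388 + 87×154 + 42×527 + 40×2174 + 32×1860 + 48×91 + 37×1305 + 88×994 + 64×1397
  = 44300 + 151798 + 37245 + 113816 + 13398 + 22134 + 86960 + 59520 + 4368 + 48285 + 87472 + 89408 = 758704
Sum of weights = 1772 + 2138 + 955 + 1388 + 154 + 527 + 2174 + 1860 + 91 + 1305 + 994 + 1397 = 14755
Weighted mean = 758704 / 14755 = 51.420129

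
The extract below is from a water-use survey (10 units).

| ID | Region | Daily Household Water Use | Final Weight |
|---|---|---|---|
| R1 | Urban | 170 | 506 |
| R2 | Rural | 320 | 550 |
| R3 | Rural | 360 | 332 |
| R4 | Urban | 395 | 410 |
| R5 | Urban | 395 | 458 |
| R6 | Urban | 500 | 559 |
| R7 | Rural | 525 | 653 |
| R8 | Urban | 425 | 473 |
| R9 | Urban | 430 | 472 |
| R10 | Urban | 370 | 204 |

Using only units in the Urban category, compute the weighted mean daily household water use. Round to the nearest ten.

390

Urban rows: R1, R4, R5, R6, R8, R9, R10
Weighted sum = 1187845
Sum of weights = 506 + 410 + 458 + 559 + 473 + 472 + 204 = 3082
Weighted mean = 1187845 / 3082 = 385.41369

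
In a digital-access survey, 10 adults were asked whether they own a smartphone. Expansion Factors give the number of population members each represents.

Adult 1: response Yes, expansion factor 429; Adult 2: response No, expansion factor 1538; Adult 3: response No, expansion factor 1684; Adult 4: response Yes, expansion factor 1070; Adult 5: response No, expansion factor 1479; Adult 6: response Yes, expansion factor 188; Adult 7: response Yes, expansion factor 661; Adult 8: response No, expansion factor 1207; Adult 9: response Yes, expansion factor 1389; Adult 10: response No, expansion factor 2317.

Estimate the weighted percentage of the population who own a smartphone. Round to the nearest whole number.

31

Sum of weights for 'Yes' = 429 + 1070 + 188 + 661 + 1389 = 3737
Total weight = 11962
Weighted proportion = 3737 / 11962 = 0.31240595 → 31.240595%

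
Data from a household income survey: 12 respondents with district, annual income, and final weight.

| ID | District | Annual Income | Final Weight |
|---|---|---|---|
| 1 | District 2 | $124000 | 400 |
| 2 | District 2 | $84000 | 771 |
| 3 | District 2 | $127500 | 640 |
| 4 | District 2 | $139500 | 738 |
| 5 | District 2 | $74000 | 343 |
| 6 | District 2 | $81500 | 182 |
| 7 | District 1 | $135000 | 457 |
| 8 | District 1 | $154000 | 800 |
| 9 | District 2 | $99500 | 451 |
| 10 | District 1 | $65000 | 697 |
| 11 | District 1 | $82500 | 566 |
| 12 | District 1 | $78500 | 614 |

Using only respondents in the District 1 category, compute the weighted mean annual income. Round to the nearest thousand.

District 1 rows: 7, 8, 10, 11, 12
Weighted sum = 135000×457 + 154000×800 + 65000×697 + 82500×566 + 78500×614
  = 61695000 + 123200000 + 45305000 + 46695000 + 48199000 = 325094000
Sum of weights = 457 + 800 + 697 + 566 + 614 = 3134
Weighted mean = 325094000 / 3134 = 103731.33

104000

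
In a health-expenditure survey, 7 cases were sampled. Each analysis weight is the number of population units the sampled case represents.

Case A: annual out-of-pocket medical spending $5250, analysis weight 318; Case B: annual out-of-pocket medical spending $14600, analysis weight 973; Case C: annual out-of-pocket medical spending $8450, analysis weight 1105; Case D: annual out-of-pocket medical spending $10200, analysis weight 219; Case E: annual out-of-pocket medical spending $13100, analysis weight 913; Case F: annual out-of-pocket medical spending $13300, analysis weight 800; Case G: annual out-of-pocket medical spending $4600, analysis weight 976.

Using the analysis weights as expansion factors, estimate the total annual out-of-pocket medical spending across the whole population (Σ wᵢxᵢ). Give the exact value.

54536250

Weighted total = 5250×318 + 14600×973 + 8450×1105 + 10200×219 + 13100×913 + 13300×800 + 4600×976
  = 1669500 + 14205800 + 9337250 + 2233800 + 11960300 + 10640000 + 4489600 = 54536250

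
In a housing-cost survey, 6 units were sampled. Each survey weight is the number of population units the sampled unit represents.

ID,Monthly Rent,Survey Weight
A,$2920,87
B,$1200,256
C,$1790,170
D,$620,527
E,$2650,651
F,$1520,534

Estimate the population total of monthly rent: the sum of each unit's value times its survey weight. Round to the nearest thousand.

Weighted total = 2920×87 + 1200×256 + 1790×170 + 620×527 + 2650×651 + 1520×534
  = 254040 + 307200 + 304300 + 326740 + 1725150 + 811680 = 3729110

3729000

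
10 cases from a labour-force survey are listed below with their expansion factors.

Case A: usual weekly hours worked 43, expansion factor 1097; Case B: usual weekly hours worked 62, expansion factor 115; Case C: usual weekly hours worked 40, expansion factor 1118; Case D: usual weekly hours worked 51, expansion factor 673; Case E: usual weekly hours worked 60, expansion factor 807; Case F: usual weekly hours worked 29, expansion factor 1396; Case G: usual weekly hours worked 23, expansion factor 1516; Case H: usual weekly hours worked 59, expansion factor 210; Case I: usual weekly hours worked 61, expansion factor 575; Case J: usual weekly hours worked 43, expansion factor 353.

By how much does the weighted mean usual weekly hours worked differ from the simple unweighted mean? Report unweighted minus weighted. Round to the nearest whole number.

Unweighted sum = 43 + 62 + 40 + 51 + 60 + 29 + 23 + 59 + 61 + 43 = 471
Unweighted mean = 471 / 10 = 47.1
Weighted sum = 43×1097 + 62×115 + 40×1118 + 51×673 + 60×807 + 29×1396 + 23×1516 + 59×210 + 61×575 + 43×353
  = 319760
Sum of weights = 1097 + 115 + 1118 + 673 + 807 + 1396 + 1516 + 210 + 575 + 353 = 7860
Weighted mean = 319760 / 7860 = 40.681934
Difference (unweighted minus weighted) = 6.4180662

6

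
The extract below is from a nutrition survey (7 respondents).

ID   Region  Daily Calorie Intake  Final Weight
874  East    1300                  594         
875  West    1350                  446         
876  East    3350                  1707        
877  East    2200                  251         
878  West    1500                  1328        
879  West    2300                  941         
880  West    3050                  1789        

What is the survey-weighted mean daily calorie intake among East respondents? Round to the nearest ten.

2760

East rows: 874, 876, 877
Weighted sum = 1300×594 + 3350×1707 + 2200×251
  = 772200 + 5718450 + 552200 = 7042850
Sum of weights = 594 + 1707 + 251 = 2552
Weighted mean = 7042850 / 2552 = 2759.7375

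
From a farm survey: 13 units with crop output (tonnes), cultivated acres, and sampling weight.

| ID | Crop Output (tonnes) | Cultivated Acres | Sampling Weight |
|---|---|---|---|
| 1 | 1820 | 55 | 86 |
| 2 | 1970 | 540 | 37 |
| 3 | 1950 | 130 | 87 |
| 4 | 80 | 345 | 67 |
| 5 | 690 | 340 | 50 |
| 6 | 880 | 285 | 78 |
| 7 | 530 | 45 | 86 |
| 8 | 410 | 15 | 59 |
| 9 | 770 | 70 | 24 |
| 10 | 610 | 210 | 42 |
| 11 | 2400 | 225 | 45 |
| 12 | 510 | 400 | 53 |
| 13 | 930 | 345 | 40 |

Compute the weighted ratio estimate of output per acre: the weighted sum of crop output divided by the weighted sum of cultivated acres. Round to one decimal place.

Σ wᵢ·y = 793660
Σ wᵢ·x = 158745
Ratio = 793660 / 158745 = 4.9995905

5.0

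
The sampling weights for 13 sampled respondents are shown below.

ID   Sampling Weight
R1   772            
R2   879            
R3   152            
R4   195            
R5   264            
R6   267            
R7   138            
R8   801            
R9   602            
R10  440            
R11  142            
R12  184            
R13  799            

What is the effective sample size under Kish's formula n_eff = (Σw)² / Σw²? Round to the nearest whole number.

Σ wᵢ = 5635
Σ wᵢ² = 3479809
n_eff = 5635² / 3479809 = 31753225 / 3479809 = 9.1249908

9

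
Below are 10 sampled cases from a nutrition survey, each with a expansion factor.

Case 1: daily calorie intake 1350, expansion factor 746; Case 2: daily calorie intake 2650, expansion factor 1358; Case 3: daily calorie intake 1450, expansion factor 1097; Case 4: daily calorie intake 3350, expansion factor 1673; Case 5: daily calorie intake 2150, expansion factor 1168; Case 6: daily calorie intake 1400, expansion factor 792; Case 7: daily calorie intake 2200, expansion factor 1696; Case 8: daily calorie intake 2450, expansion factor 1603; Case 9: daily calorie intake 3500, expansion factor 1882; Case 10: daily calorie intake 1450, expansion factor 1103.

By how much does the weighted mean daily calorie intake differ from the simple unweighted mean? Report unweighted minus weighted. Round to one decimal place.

-188.4

Unweighted sum = 21950
Unweighted mean = 21950 / 10 = 2195
Weighted sum = 1350×746 + 2650×1358 + 1450×1097 + 3350×1673 + 2150×1168 + 1400×792 + 2200×1696 + 2450×1603 + 3500×1882 + 1450×1103
  = 1007100 + 3598700 + 1590650 + 5604550 + 2511200 + 1108800 + 3731200 + 3927350 + 6587000 + 1599350 = 31265900
Sum of weights = 746 + 1358 + 1097 + 1673 + 1168 + 792 + 1696 + 1603 + 1882 + 1103 = 13118
Weighted mean = 31265900 / 13118 = 2383.435
Difference (unweighted minus weighted) = -188.43497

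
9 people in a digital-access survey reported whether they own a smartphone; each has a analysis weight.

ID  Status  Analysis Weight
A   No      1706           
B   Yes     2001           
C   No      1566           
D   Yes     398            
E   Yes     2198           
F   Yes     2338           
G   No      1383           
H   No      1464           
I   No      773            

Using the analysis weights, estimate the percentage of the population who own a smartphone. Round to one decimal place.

50.2

Sum of weights for 'Yes' = 2001 + 398 + 2198 + 2338 = 6935
Total weight = 1706 + 2001 + 1566 + 398 + 2198 + 2338 + 1383 + 1464 + 773 = 13827
Weighted proportion = 6935 / 13827 = 0.50155493 → 50.155493%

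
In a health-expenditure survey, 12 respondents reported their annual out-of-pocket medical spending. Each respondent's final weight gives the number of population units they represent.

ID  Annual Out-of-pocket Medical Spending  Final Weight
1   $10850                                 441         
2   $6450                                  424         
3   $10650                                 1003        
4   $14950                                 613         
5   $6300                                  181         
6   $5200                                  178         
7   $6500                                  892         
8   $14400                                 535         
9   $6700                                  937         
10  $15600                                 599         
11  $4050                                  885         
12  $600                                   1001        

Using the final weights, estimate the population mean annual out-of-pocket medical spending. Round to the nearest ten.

Weighted sum = 62741000
Sum of weights = 7689
Weighted mean = 62741000 / 7689 = 8159.8387

8160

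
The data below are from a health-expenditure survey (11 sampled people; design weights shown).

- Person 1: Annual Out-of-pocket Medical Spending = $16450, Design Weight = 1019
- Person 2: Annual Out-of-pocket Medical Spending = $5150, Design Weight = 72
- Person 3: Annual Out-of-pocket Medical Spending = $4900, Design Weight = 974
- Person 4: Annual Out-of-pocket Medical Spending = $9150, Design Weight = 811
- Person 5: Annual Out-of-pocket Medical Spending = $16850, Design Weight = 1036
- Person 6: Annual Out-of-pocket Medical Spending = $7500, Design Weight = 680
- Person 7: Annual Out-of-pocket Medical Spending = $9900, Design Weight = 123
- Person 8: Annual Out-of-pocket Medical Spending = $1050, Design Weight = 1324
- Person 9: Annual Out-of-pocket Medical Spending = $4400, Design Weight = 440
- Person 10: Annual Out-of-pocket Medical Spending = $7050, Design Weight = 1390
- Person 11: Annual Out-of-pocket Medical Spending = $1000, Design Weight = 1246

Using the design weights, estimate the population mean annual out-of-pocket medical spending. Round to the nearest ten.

Weighted sum = 16450×1019 + 5150×72 + 4900×974 + 9150×811 + 16850×1036 + 7500×680 + 9900×123 + 1050×1324 + 4400×440 + 7050×1390 + 1000×1246
  = 67472600
Sum of weights = 1019 + 72 + 974 + 811 + 1036 + 680 + 123 + 1324 + 440 + 1390 + 1246 = 9115
Weighted mean = 67472600 / 9115 = 7402.3697

7400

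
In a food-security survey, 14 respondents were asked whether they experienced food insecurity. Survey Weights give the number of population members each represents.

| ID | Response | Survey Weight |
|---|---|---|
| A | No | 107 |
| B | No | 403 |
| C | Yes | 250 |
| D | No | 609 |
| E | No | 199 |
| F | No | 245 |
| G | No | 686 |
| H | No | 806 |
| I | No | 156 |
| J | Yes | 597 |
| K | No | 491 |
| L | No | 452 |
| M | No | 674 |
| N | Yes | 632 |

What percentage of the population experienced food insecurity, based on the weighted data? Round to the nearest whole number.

Sum of weights for 'Yes' = 250 + 597 + 632 = 1479
Total weight = 6307
Weighted proportion = 1479 / 6307 = 0.23450135 → 23.450135%

23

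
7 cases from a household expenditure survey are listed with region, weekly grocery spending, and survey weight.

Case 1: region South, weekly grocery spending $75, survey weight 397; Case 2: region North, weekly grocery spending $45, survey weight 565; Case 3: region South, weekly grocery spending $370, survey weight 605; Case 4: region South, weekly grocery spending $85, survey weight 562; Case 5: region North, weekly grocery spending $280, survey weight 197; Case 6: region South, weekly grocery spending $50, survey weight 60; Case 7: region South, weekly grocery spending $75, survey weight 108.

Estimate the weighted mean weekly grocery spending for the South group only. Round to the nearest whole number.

180

South rows: 1, 3, 4, 6, 7
Weighted sum = 75×397 + 370×605 + 85×562 + 50×60 + 75×108
  = 312495
Sum of weights = 397 + 605 + 562 + 60 + 108 = 1732
Weighted mean = 312495 / 1732 = 180.42436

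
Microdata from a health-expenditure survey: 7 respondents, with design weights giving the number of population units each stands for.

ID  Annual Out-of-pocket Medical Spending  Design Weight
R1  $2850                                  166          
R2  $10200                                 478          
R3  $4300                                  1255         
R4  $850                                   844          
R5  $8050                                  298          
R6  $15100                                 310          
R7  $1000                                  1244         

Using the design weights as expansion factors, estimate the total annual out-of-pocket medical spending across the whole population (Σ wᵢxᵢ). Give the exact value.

19786500

Weighted total = 2850×166 + 10200×478 + 4300×1255 + 850×844 + 8050×298 + 15100×310 + 1000×1244
  = 473100 + 4875600 + 5396500 + 717400 + 2398900 + 4681000 + 1244000 = 19786500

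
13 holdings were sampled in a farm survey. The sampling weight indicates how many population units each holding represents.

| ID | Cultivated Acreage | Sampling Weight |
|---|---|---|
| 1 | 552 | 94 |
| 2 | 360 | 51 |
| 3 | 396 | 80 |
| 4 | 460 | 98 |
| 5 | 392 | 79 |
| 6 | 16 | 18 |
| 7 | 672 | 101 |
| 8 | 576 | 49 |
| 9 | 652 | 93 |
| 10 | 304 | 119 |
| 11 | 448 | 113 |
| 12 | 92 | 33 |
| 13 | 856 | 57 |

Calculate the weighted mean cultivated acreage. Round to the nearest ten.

480

Weighted sum = 473624
Sum of weights = 985
Weighted mean = 473624 / 985 = 480.83655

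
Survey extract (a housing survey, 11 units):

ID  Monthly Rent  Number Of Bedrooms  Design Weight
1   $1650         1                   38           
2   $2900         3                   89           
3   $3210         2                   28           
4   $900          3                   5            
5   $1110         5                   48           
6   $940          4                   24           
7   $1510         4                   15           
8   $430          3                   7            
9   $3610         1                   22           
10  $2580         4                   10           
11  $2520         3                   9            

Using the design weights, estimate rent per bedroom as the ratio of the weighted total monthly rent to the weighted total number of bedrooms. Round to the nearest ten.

Σ wᵢ·y = 644580
Σ wᵢ·x = 1×38 + 3×89 + 2×28 + 3×5 + 5×48 + 4×24 + 4×15 + 3×7 + 1×22 + 4×10 + 3×9
  = 882
Ratio = 644580 / 882 = 730.81633

730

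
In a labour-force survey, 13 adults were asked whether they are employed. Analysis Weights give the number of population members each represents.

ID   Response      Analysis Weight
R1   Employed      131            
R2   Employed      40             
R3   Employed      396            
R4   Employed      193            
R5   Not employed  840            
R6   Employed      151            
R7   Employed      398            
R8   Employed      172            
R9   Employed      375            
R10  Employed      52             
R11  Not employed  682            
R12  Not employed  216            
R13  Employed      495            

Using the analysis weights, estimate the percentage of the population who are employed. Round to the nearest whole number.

Sum of weights for 'Employed' = 131 + 40 + 396 + 193 + 151 + 398 + 172 + 375 + 52 + 495 = 2403
Total weight = 4141
Weighted proportion = 2403 / 4141 = 0.58029461 → 58.029461%

58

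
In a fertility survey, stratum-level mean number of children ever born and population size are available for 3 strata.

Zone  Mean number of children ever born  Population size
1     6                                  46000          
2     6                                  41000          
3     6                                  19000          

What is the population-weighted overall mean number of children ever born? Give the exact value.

6

Σ Nₕ·x̄ₕ = 636000
Σ Nₕ = 46000 + 41000 + 19000 = 106000
Overall mean = 636000 / 106000 = 6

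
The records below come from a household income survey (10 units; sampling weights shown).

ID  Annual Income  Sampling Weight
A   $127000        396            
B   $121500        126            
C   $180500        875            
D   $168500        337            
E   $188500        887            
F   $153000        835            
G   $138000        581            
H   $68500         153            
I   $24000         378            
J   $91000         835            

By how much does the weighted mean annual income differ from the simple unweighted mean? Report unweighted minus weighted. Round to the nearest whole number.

-12946

Unweighted sum = 1260500
Unweighted mean = 1260500 / 10 = 126050
Weighted sum = 127000×396 + 121500×126 + 180500×875 + 168500×337 + 188500×887 + 153000×835 + 138000×581 + 68500×153 + 24000×378 + 91000×835
  = 50292000 + 15309000 + 157937500 + 56784500 + 167199500 + 127755000 + 80178000 + 10480500 + 9072000 + 75985000 = 750993000
Sum of weights = 396 + 126 + 875 + 337 + 887 + 835 + 581 + 153 + 378 + 835 = 5403
Weighted mean = 750993000 / 5403 = 138995.56
Difference (unweighted minus weighted) = -12945.558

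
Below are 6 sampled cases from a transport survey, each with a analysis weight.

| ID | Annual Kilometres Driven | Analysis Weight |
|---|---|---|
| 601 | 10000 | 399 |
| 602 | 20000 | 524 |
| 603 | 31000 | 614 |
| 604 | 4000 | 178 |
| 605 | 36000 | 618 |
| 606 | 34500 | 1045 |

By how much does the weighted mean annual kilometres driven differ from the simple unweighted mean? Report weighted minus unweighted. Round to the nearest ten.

4800

Unweighted sum = 10000 + 20000 + 31000 + 4000 + 36000 + 34500 = 135500
Unweighted mean = 135500 / 6 = 22583.333
Weighted sum = 10000×399 + 20000×524 + 31000×614 + 4000×178 + 36000×618 + 34500×1045
  = 3990000 + 10480000 + 19034000 + 712000 + 22248000 + 36052500 = 92516500
Sum of weights = 399 + 524 + 614 + 178 + 618 + 1045 = 3378
Weighted mean = 92516500 / 3378 = 27387.951
Difference (weighted minus unweighted) = 4804.6181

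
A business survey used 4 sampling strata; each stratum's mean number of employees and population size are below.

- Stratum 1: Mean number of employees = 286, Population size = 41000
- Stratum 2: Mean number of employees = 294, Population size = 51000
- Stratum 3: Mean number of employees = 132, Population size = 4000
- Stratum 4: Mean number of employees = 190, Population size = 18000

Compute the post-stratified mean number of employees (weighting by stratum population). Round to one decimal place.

Σ Nₕ·x̄ₕ = 286×41000 + 294×51000 + 132×4000 + 190×18000
  = 11726000 + 14994000 + 528000 + 3420000 = 30668000
Σ Nₕ = 41000 + 51000 + 4000 + 18000 = 114000
Overall mean = 30668000 / 114000 = 269.01754

269.0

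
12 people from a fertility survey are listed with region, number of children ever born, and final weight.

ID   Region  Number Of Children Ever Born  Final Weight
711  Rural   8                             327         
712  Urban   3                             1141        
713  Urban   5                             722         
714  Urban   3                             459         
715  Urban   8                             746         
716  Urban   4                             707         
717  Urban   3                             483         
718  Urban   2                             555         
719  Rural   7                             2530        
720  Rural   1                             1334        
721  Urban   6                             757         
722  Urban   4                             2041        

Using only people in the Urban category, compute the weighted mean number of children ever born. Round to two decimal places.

Urban rows: 712, 713, 714, 715, 716, 717, 718, 721, 722
Weighted sum = 3×1141 + 5×722 + 3×459 + 8×746 + 4×707 + 3×483 + 2×555 + 6×757 + 4×2041
  = 3423 + 3610 + 1377 + 5968 + 2828 + 1449 + 1110 + 4542 + 8164 = 32471
Sum of weights = 1141 + 722 + 459 + 746 + 707 + 483 + 555 + 757 + 2041 = 7611
Weighted mean = 32471 / 7611 = 4.2663251

4.27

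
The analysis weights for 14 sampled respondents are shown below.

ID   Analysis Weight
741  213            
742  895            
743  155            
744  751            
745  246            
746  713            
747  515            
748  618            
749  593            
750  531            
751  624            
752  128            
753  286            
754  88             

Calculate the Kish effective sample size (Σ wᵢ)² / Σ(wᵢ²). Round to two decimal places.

Σ wᵢ = 6356
Σ wᵢ² = 3779364
n_eff = 6356² / 3779364 = 40398736 / 3779364 = 10.689295

10.69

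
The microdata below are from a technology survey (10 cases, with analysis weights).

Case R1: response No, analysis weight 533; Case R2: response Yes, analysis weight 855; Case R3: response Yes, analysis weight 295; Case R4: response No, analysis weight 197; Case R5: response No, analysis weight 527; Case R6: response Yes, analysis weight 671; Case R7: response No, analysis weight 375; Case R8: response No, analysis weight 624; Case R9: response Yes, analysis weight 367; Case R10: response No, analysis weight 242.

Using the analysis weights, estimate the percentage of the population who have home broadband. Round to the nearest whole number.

47

Sum of weights for 'Yes' = 855 + 295 + 671 + 367 = 2188
Total weight = 533 + 855 + 295 + 197 + 527 + 671 + 375 + 624 + 367 + 242 = 4686
Weighted proportion = 2188 / 4686 = 0.46692275 → 46.692275%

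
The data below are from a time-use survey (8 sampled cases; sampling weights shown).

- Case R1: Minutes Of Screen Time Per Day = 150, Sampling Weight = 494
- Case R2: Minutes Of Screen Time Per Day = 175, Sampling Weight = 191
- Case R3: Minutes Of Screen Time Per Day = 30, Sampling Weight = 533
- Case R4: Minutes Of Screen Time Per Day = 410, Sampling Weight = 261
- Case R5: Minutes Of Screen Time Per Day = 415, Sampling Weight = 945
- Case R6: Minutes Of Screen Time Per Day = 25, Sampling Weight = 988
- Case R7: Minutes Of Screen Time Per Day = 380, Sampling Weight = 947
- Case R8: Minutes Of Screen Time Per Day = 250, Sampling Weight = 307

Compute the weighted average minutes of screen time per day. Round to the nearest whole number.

Weighted sum = 1084010
Sum of weights = 494 + 191 + 533 + 261 + 945 + 988 + 947 + 307 = 4666
Weighted mean = 1084010 / 4666 = 232.32105

232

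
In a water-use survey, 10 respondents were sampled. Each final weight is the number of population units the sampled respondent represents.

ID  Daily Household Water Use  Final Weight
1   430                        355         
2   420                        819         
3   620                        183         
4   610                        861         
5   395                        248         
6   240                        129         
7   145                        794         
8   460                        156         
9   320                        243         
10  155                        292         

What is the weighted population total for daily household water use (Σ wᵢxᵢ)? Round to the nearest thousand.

1574000

Weighted total = 430×355 + 420×819 + 620×183 + 610×861 + 395×248 + 240×129 + 145×794 + 460×156 + 320×243 + 155×292
  = 1574130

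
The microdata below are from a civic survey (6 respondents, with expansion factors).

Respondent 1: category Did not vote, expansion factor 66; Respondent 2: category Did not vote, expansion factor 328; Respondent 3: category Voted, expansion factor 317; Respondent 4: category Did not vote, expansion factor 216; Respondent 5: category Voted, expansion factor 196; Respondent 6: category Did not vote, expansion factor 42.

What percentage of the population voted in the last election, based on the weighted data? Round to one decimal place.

44.0

Sum of weights for 'Voted' = 317 + 196 = 513
Total weight = 66 + 328 + 317 + 216 + 196 + 42 = 1165
Weighted proportion = 513 / 1165 = 0.44034335 → 44.034335%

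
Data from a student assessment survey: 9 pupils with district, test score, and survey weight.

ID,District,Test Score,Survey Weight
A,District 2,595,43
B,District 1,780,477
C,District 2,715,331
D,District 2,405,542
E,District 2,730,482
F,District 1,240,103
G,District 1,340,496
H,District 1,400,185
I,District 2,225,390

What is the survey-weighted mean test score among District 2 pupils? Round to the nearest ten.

520

District 2 rows: A, C, D, E, I
Weighted sum = 595×43 + 715×331 + 405×542 + 730×482 + 225×390
  = 25585 + 236665 + 219510 + 351860 + 87750 = 921370
Sum of weights = 1788
Weighted mean = 921370 / 1788 = 515.30761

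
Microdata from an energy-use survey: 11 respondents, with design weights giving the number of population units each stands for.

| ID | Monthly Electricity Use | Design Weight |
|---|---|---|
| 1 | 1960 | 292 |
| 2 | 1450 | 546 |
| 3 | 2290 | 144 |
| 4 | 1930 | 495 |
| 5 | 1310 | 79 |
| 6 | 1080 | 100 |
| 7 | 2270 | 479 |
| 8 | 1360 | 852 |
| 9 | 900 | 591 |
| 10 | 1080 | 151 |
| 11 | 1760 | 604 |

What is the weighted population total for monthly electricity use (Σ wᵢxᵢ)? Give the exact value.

6864690

Weighted total = 1960×292 + 1450×546 + 2290×144 + 1930×495 + 1310×79 + 1080×100 + 2270×479 + 1360×852 + 900×591 + 1080×151 + 1760×604
  = 572320 + 791700 + 329760 + 955350 + 103490 + 108000 + 1087330 + 1158720 + 531900 + 163080 + 1063040 = 6864690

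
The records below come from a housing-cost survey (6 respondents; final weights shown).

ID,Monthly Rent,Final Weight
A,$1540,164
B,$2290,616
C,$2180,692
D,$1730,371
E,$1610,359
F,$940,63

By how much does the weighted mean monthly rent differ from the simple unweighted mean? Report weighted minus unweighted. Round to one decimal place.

250.0

Unweighted sum = 10290
Unweighted mean = 10290 / 6 = 1715
Weighted sum = 4450800
Sum of weights = 164 + 616 + 692 + 371 + 359 + 63 = 2265
Weighted mean = 4450800 / 2265 = 1965.0331
Difference (weighted minus unweighted) = 250.03311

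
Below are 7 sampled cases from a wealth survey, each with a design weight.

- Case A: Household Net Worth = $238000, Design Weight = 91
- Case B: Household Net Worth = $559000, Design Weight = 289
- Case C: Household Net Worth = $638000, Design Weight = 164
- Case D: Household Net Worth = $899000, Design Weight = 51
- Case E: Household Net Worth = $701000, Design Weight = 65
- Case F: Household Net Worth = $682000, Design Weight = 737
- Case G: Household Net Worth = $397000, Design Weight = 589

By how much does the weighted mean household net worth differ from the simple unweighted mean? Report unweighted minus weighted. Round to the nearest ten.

Unweighted sum = 4114000
Unweighted mean = 4114000 / 7 = 587714.29
Weighted sum = 238000×91 + 559000×289 + 638000×164 + 899000×51 + 701000×65 + 682000×737 + 397000×589
  = 1115722000
Sum of weights = 1986
Weighted mean = 1115722000 / 1986 = 561793.55
Difference (unweighted minus weighted) = 25920.731

25920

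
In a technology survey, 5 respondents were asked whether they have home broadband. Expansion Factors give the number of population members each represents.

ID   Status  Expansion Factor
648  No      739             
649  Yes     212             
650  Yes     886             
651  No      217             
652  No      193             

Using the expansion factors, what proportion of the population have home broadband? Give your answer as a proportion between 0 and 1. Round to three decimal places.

0.489

Sum of weights for 'Yes' = 212 + 886 = 1098
Total weight = 739 + 212 + 886 + 217 + 193 = 2247
Weighted proportion = 1098 / 2247 = 0.48865154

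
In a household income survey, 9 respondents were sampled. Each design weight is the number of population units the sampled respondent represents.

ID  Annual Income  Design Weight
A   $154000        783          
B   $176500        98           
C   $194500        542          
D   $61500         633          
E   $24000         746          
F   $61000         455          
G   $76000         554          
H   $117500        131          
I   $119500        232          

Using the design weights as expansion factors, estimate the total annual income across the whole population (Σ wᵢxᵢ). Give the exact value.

Weighted total = 154000×783 + 176500×98 + 194500×542 + 61500×633 + 24000×746 + 61000×455 + 76000×554 + 117500×131 + 119500×232
  = 120582000 + 17297000 + 105419000 + 38929500 + 17904000 + 27755000 + 42104000 + 15392500 + 27724000 = 413107000

413107000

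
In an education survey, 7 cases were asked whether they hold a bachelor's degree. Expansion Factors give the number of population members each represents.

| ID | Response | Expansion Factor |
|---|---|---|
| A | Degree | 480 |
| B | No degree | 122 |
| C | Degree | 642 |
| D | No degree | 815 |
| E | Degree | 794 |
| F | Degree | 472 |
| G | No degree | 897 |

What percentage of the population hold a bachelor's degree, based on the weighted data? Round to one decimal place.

Sum of weights for 'Degree' = 480 + 642 + 794 + 472 = 2388
Total weight = 480 + 122 + 642 + 815 + 794 + 472 + 897 = 4222
Weighted proportion = 2388 / 4222 = 0.56560872 → 56.560872%

56.6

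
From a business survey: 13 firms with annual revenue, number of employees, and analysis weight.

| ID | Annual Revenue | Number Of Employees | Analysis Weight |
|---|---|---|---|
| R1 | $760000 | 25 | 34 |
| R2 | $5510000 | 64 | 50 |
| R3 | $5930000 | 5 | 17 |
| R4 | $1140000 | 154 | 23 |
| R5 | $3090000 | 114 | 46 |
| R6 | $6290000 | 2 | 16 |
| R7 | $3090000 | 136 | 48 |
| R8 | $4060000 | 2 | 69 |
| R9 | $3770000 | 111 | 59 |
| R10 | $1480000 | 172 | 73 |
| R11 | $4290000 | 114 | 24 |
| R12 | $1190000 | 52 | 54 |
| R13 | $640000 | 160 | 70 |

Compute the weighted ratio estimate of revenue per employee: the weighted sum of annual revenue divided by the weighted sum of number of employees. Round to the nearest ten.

Σ wᵢ·y = 1642100000
Σ wᵢ·x = 55468
Ratio = 1642100000 / 55468 = 29604.457

29600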